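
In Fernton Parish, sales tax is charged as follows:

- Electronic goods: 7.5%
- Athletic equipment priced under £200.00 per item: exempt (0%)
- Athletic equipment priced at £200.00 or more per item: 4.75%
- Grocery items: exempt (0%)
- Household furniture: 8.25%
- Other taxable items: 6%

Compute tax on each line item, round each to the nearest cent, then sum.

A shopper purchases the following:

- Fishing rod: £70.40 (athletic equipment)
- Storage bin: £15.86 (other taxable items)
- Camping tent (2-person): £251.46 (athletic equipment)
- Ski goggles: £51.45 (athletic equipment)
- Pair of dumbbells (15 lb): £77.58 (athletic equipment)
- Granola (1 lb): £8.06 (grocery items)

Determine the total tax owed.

£12.89

Fishing rod £70.40: athletic equipment, under £200.00 → 0% → £0.00
Storage bin £15.86: other taxable items → 6% → £0.95
Camping tent (2-person) £251.46: athletic equipment, £200.00 or more → 4.75% → £11.94
Ski goggles £51.45: athletic equipment, under £200.00 → 0% → £0.00
Pair of dumbbells (15 lb) £77.58: athletic equipment, under £200.00 → 0% → £0.00
Granola (1 lb) £8.06: grocery items → 0% → £0.00
Total tax = £0.95 + £11.94 = £12.89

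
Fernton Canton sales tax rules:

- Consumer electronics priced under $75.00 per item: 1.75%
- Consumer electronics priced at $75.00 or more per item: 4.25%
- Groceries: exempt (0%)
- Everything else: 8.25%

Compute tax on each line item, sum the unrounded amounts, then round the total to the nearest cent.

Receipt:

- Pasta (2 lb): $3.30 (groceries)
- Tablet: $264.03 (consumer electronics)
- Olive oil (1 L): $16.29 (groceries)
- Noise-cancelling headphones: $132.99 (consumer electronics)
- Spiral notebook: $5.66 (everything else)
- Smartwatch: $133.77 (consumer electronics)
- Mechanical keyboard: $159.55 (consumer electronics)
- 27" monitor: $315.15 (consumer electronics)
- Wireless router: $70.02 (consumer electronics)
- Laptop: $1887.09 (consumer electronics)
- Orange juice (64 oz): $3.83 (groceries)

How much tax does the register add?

$124.63

Pasta (2 lb) $3.30: groceries → 0% → $0.00
Tablet $264.03: consumer electronics, $75.00 or more → 4.25% → $11.221275
Olive oil (1 L) $16.29: groceries → 0% → $0.00
Noise-cancelling headphones $132.99: consumer electronics, $75.00 or more → 4.25% → $5.652075
Spiral notebook $5.66: everything else → 8.25% → $0.46695
Smartwatch $133.77: consumer electronics, $75.00 or more → 4.25% → $5.685225
Mechanical keyboard $159.55: consumer electronics, $75.00 or more → 4.25% → $6.780875
27" monitor $315.15: consumer electronics, $75.00 or more → 4.25% → $13.393875
Wireless router $70.02: consumer electronics, under $75.00 → 1.75% → $1.22535
Laptop $1887.09: consumer electronics, $75.00 or more → 4.25% → $80.201325
Orange juice (64 oz) $3.83: groceries → 0% → $0.00
Unrounded tax sum = $124.62695 → $124.63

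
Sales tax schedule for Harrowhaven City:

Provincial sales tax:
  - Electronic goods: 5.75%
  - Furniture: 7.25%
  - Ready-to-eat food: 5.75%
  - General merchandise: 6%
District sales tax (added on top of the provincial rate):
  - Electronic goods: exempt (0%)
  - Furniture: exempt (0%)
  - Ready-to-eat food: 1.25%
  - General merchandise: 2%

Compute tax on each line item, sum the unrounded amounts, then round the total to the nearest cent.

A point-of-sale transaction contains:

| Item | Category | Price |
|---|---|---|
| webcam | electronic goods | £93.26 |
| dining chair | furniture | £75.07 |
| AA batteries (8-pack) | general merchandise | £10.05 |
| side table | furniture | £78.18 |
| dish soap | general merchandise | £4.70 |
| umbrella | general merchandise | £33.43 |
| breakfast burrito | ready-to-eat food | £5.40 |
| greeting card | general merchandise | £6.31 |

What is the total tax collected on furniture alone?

Dining chair £75.07: furniture → 7.25% + 0% district = 7.25% → £5.442575
Side table £78.18: furniture → 7.25% + 0% district = 7.25% → £5.66805
Tax on furniture: unrounded sum = £11.110625 → £11.11

£11.11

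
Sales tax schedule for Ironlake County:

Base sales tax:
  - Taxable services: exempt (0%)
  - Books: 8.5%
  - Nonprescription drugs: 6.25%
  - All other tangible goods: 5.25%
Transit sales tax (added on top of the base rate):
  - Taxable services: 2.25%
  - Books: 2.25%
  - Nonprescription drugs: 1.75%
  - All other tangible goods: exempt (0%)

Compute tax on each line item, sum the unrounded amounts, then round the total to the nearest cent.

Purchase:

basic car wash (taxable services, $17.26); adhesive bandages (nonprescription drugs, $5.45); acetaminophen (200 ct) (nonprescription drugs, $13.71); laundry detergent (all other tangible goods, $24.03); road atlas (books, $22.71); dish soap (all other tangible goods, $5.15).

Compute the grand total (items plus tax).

Basic car wash $17.26: taxable services → 0% + 2.25% transit = 2.25% → $0.38835
Adhesive bandages $5.45: nonprescription drugs → 6.25% + 1.75% transit = 8% → $0.436
Acetaminophen (200 ct) $13.71: nonprescription drugs → 6.25% + 1.75% transit = 8% → $1.0968
Laundry detergent $24.03: all other tangible goods → 5.25% + 0% transit = 5.25% → $1.261575
Road atlas $22.71: books → 8.5% + 2.25% transit = 10.75% → $2.441325
Dish soap $5.15: all other tangible goods → 5.25% + 0% transit = 5.25% → $0.270375
Subtotal = $88.31; unrounded tax = $5.894425 → $5.89; total due = $94.20

$94.20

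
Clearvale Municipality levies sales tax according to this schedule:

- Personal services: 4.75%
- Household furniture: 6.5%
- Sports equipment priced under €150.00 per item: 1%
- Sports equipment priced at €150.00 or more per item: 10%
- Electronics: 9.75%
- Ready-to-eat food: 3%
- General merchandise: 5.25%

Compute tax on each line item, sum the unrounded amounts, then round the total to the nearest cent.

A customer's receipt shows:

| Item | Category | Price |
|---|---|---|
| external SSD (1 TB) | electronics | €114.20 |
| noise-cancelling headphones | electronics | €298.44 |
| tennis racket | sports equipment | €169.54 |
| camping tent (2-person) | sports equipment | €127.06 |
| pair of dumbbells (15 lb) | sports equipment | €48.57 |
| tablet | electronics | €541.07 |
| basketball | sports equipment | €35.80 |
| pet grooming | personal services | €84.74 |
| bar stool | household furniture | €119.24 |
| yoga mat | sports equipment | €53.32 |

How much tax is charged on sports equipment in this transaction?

€19.60

Tennis racket €169.54: sports equipment, €150.00 or more → 10% → €16.954
Camping tent (2-person) €127.06: sports equipment, under €150.00 → 1% → €1.2706
Pair of dumbbells (15 lb) €48.57: sports equipment, under €150.00 → 1% → €0.4857
Basketball €35.80: sports equipment, under €150.00 → 1% → €0.358
Yoga mat €53.32: sports equipment, under €150.00 → 1% → €0.5332
Tax on sports equipment: unrounded sum = €19.6015 → €19.60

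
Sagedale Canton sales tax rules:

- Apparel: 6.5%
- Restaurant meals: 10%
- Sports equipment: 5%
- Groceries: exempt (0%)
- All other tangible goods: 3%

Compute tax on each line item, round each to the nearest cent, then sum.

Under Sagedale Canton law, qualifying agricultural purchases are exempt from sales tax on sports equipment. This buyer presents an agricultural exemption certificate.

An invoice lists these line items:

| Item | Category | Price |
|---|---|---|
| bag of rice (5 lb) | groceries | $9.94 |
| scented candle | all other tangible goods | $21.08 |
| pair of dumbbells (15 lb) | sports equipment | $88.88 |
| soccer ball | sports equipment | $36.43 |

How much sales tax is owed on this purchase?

$0.63

Bag of rice (5 lb) $9.94: groceries → 0% → $0.00
Scented candle $21.08: all other tangible goods → 3% → $0.63
Pair of dumbbells (15 lb) $88.88: sports equipment, buyer-exempt → 0% → $0.00
Soccer ball $36.43: sports equipment, buyer-exempt → 0% → $0.00
Total tax = $0.63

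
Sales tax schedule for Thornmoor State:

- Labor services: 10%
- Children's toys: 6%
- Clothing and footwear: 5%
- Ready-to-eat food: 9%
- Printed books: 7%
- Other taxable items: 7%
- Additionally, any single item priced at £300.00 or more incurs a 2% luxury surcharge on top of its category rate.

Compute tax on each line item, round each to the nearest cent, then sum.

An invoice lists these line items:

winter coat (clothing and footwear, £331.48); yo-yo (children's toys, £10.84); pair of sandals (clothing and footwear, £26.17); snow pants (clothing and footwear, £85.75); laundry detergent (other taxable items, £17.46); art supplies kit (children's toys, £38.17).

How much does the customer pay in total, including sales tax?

£542.83

Winter coat £331.48: clothing and footwear → 5% + 2% surcharge = 7% → £23.20
Yo-yo £10.84: children's toys → 6% → £0.65
Pair of sandals £26.17: clothing and footwear → 5% → £1.31
Snow pants £85.75: clothing and footwear → 5% → £4.29
Laundry detergent £17.46: other taxable items → 7% → £1.22
Art supplies kit £38.17: children's toys → 6% → £2.29
Subtotal = £509.87; tax = £32.96; total due = £542.83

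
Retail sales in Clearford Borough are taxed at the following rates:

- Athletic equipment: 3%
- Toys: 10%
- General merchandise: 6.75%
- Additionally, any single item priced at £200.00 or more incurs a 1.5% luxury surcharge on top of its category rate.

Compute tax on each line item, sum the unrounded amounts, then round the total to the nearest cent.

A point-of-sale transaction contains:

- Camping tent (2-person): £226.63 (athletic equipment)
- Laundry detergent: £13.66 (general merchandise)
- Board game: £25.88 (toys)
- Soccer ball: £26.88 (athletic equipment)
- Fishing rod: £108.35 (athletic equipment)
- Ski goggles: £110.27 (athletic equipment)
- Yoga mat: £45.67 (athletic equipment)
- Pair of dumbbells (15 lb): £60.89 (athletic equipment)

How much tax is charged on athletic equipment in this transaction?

Camping tent (2-person) £226.63: athletic equipment → 3% + 1.5% surcharge = 4.5% → £10.19835
Soccer ball £26.88: athletic equipment → 3% → £0.8064
Fishing rod £108.35: athletic equipment → 3% → £3.2505
Ski goggles £110.27: athletic equipment → 3% → £3.3081
Yoga mat £45.67: athletic equipment → 3% → £1.3701
Pair of dumbbells (15 lb) £60.89: athletic equipment → 3% → £1.8267
Tax on athletic equipment: unrounded sum = £20.76015 → £20.76

£20.76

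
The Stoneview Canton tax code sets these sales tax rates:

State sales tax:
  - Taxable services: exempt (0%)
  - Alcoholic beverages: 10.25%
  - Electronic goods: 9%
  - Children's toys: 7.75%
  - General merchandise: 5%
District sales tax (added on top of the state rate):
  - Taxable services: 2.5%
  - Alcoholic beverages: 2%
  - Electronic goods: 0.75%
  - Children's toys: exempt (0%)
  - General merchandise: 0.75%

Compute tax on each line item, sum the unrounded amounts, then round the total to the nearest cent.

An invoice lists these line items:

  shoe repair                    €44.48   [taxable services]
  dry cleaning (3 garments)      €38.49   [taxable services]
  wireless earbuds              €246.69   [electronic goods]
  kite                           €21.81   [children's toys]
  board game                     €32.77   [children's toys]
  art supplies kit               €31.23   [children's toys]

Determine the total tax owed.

Shoe repair €44.48: taxable services → 0% + 2.5% district = 2.5% → €1.112
Dry cleaning (3 garments) €38.49: taxable services → 0% + 2.5% district = 2.5% → €0.96225
Wireless earbuds €246.69: electronic goods → 9% + 0.75% district = 9.75% → €24.052275
Kite €21.81: children's toys → 7.75% + 0% district = 7.75% → €1.690275
Board game €32.77: children's toys → 7.75% + 0% district = 7.75% → €2.539675
Art supplies kit €31.23: children's toys → 7.75% + 0% district = 7.75% → €2.420325
Unrounded tax sum = €32.7768 → €32.78

€32.78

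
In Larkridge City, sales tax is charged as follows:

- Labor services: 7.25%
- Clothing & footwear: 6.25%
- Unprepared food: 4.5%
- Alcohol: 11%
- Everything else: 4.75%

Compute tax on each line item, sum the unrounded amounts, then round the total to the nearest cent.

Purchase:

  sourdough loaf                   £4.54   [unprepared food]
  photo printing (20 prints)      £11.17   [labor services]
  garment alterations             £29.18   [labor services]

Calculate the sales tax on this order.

£3.13

Sourdough loaf £4.54: unprepared food → 4.5% → £0.2043
Photo printing (20 prints) £11.17: labor services → 7.25% → £0.809825
Garment alterations £29.18: labor services → 7.25% → £2.11555
Unrounded tax sum = £3.129675 → £3.13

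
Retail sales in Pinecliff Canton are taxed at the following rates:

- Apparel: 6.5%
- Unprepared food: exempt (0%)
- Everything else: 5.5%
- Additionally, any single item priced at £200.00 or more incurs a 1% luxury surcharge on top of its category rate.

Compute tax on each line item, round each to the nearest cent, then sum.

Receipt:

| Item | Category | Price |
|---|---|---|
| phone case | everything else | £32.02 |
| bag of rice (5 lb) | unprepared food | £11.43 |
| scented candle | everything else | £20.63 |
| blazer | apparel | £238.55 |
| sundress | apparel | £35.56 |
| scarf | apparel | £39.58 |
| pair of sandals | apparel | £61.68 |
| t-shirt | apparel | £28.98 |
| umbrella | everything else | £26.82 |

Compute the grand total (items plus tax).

£528.28

Phone case £32.02: everything else → 5.5% → £1.76
Bag of rice (5 lb) £11.43: unprepared food → 0% → £0.00
Scented candle £20.63: everything else → 5.5% → £1.13
Blazer £238.55: apparel → 6.5% + 1% surcharge = 7.5% → £17.89
Sundress £35.56: apparel → 6.5% → £2.31
Scarf £39.58: apparel → 6.5% → £2.57
Pair of sandals £61.68: apparel → 6.5% → £4.01
T-shirt £28.98: apparel → 6.5% → £1.88
Umbrella £26.82: everything else → 5.5% → £1.48
Subtotal = £495.25; tax = £33.03; total due = £528.28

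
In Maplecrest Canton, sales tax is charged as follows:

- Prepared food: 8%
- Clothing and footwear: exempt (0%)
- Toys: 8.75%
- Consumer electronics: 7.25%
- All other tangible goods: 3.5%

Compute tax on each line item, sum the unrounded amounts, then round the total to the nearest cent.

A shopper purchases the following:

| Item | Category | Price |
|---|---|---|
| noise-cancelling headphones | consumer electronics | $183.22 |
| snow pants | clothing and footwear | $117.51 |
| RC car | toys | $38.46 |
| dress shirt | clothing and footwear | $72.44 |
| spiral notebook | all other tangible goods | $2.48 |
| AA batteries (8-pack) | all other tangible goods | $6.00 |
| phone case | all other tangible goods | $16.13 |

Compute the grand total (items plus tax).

$453.75

Noise-cancelling headphones $183.22: consumer electronics → 7.25% → $13.28345
Snow pants $117.51: clothing and footwear → 0% → $0.00
RC car $38.46: toys → 8.75% → $3.36525
Dress shirt $72.44: clothing and footwear → 0% → $0.00
Spiral notebook $2.48: all other tangible goods → 3.5% → $0.0868
AA batteries (8-pack) $6.00: all other tangible goods → 3.5% → $0.21
Phone case $16.13: all other tangible goods → 3.5% → $0.56455
Subtotal = $436.24; unrounded tax = $17.51005 → $17.51; total due = $453.75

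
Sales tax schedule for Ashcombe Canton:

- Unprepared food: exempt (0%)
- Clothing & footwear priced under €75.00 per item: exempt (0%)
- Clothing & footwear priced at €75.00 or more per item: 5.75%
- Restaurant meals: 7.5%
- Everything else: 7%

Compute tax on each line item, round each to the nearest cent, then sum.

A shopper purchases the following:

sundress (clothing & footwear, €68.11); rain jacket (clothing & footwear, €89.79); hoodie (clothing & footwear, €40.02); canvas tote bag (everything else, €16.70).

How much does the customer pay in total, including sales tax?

€220.95

Sundress €68.11: clothing & footwear, under €75.00 → 0% → €0.00
Rain jacket €89.79: clothing & footwear, €75.00 or more → 5.75% → €5.16
Hoodie €40.02: clothing & footwear, under €75.00 → 0% → €0.00
Canvas tote bag €16.70: everything else → 7% → €1.17
Subtotal = €214.62; tax = €6.33; total due = €220.95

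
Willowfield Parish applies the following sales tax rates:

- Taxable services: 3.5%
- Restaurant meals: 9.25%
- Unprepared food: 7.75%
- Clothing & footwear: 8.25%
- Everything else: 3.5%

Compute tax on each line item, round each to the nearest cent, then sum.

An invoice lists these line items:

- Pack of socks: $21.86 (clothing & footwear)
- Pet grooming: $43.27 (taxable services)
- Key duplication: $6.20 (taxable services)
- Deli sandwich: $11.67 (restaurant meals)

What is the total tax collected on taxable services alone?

Pet grooming $43.27: taxable services → 3.5% → $1.51
Key duplication $6.20: taxable services → 3.5% → $0.22
Tax on taxable services = $1.51 + $0.22 = $1.73

$1.73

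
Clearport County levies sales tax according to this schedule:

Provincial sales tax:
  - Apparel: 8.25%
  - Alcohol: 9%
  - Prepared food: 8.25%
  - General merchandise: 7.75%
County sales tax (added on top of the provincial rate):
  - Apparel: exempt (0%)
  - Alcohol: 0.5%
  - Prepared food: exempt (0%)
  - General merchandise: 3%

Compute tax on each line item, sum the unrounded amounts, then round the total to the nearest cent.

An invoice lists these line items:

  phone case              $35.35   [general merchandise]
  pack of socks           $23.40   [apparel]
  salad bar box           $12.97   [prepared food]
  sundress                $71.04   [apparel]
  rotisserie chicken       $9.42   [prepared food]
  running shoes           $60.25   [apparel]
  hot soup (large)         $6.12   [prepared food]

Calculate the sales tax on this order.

$18.91

Phone case $35.35: general merchandise → 7.75% + 3% county = 10.75% → $3.800125
Pack of socks $23.40: apparel → 8.25% + 0% county = 8.25% → $1.9305
Salad bar box $12.97: prepared food → 8.25% + 0% county = 8.25% → $1.070025
Sundress $71.04: apparel → 8.25% + 0% county = 8.25% → $5.8608
Rotisserie chicken $9.42: prepared food → 8.25% + 0% county = 8.25% → $0.77715
Running shoes $60.25: apparel → 8.25% + 0% county = 8.25% → $4.970625
Hot soup (large) $6.12: prepared food → 8.25% + 0% county = 8.25% → $0.5049
Unrounded tax sum = $18.914125 → $18.91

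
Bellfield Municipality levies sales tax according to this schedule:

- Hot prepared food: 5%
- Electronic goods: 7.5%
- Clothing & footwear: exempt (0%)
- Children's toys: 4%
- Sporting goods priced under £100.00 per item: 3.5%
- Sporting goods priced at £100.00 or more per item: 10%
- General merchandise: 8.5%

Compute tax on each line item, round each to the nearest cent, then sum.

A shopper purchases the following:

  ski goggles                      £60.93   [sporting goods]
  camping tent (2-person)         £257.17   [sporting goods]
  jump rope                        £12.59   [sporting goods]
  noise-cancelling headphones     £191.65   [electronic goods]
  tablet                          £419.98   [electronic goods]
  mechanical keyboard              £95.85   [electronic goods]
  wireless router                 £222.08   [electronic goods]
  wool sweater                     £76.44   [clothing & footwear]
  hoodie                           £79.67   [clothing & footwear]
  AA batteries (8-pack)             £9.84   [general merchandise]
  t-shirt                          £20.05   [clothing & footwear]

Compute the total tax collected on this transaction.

Ski goggles £60.93: sporting goods, under £100.00 → 3.5% → £2.13
Camping tent (2-person) £257.17: sporting goods, £100.00 or more → 10% → £25.72
Jump rope £12.59: sporting goods, under £100.00 → 3.5% → £0.44
Noise-cancelling headphones £191.65: electronic goods → 7.5% → £14.37
Tablet £419.98: electronic goods → 7.5% → £31.50
Mechanical keyboard £95.85: electronic goods → 7.5% → £7.19
Wireless router £222.08: electronic goods → 7.5% → £16.66
Wool sweater £76.44: clothing & footwear → 0% → £0.00
Hoodie £79.67: clothing & footwear → 0% → £0.00
AA batteries (8-pack) £9.84: general merchandise → 8.5% → £0.84
T-shirt £20.05: clothing & footwear → 0% → £0.00
Total tax = £2.13 + £25.72 + £0.44 + £14.37 + £31.50 + £7.19 + £16.66 + £0.84 = £98.85

£98.85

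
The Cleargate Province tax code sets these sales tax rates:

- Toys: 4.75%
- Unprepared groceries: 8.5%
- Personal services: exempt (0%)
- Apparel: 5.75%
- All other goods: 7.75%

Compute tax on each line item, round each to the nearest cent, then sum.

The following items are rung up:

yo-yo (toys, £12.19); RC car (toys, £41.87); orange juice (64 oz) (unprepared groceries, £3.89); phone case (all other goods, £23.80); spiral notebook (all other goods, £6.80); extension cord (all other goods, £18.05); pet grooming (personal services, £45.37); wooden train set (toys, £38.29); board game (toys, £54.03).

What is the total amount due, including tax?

£255.35

Yo-yo £12.19: toys → 4.75% → £0.58
RC car £41.87: toys → 4.75% → £1.99
Orange juice (64 oz) £3.89: unprepared groceries → 8.5% → £0.33
Phone case £23.80: all other goods → 7.75% → £1.84
Spiral notebook £6.80: all other goods → 7.75% → £0.53
Extension cord £18.05: all other goods → 7.75% → £1.40
Pet grooming £45.37: personal services → 0% → £0.00
Wooden train set £38.29: toys → 4.75% → £1.82
Board game £54.03: toys → 4.75% → £2.57
Subtotal = £244.29; tax = £11.06; total due = £255.35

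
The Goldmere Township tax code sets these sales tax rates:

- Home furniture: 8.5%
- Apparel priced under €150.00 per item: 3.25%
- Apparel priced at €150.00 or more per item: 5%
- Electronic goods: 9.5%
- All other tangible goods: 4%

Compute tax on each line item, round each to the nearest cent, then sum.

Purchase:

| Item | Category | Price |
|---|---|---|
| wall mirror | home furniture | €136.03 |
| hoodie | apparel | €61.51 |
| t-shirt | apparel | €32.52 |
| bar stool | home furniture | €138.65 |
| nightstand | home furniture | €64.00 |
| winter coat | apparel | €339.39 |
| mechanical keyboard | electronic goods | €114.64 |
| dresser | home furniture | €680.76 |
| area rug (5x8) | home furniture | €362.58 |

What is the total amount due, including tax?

€2078.47

Wall mirror €136.03: home furniture → 8.5% → €11.56
Hoodie €61.51: apparel, under €150.00 → 3.25% → €2.00
T-shirt €32.52: apparel, under €150.00 → 3.25% → €1.06
Bar stool €138.65: home furniture → 8.5% → €11.79
Nightstand €64.00: home furniture → 8.5% → €5.44
Winter coat €339.39: apparel, €150.00 or more → 5% → €16.97
Mechanical keyboard €114.64: electronic goods → 9.5% → €10.89
Dresser €680.76: home furniture → 8.5% → €57.86
Area rug (5x8) €362.58: home furniture → 8.5% → €30.82
Subtotal = €1930.08; tax = €148.39; total due = €2078.47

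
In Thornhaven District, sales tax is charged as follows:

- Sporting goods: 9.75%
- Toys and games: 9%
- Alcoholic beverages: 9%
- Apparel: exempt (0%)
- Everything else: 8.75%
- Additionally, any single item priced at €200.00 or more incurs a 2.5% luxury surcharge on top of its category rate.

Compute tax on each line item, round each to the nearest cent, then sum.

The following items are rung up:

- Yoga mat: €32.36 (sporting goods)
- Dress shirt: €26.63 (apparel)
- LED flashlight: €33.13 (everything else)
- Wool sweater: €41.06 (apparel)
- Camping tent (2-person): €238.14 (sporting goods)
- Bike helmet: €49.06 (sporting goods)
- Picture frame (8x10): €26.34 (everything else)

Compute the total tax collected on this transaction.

Yoga mat €32.36: sporting goods → 9.75% → €3.16
Dress shirt €26.63: apparel → 0% → €0.00
LED flashlight €33.13: everything else → 8.75% → €2.90
Wool sweater €41.06: apparel → 0% → €0.00
Camping tent (2-person) €238.14: sporting goods → 9.75% + 2.5% surcharge = 12.25% → €29.17
Bike helmet €49.06: sporting goods → 9.75% → €4.78
Picture frame (8x10) €26.34: everything else → 8.75% → €2.30
Total tax = €3.16 + €2.90 + €29.17 + €4.78 + €2.30 = €42.31

€42.31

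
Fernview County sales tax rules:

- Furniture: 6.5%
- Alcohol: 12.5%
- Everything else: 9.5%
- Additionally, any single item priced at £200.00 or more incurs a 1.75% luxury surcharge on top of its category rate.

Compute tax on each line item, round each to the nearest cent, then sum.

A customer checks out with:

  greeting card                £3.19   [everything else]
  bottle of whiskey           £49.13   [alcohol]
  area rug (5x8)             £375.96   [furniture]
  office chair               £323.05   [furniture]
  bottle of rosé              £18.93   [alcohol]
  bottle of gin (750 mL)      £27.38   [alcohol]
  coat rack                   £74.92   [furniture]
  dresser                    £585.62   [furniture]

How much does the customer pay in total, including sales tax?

£1581.26

Greeting card £3.19: everything else → 9.5% → £0.30
Bottle of whiskey £49.13: alcohol → 12.5% → £6.14
Area rug (5x8) £375.96: furniture → 6.5% + 1.75% surcharge = 8.25% → £31.02
Office chair £323.05: furniture → 6.5% + 1.75% surcharge = 8.25% → £26.65
Bottle of rosé £18.93: alcohol → 12.5% → £2.37
Bottle of gin (750 mL) £27.38: alcohol → 12.5% → £3.42
Coat rack £74.92: furniture → 6.5% → £4.87
Dresser £585.62: furniture → 6.5% + 1.75% surcharge = 8.25% → £48.31
Subtotal = £1458.18; tax = £123.08; total due = £1581.26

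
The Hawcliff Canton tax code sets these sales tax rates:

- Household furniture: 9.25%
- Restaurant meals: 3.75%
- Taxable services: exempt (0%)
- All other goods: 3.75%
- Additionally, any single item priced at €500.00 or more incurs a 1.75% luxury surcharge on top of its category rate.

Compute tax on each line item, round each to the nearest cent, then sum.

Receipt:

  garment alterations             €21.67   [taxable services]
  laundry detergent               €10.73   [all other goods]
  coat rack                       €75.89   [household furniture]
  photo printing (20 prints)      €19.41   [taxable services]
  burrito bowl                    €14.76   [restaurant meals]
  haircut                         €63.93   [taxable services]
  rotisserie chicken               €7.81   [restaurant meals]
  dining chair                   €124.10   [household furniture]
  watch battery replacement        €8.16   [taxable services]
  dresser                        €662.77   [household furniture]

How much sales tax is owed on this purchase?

€92.64

Garment alterations €21.67: taxable services → 0% → €0.00
Laundry detergent €10.73: all other goods → 3.75% → €0.40
Coat rack €75.89: household furniture → 9.25% → €7.02
Photo printing (20 prints) €19.41: taxable services → 0% → €0.00
Burrito bowl €14.76: restaurant meals → 3.75% → €0.55
Haircut €63.93: taxable services → 0% → €0.00
Rotisserie chicken €7.81: restaurant meals → 3.75% → €0.29
Dining chair €124.10: household furniture → 9.25% → €11.48
Watch battery replacement €8.16: taxable services → 0% → €0.00
Dresser €662.77: household furniture → 9.25% + 1.75% surcharge = 11% → €72.90
Total tax = €0.40 + €7.02 + €0.55 + €0.29 + €11.48 + €72.90 = €92.64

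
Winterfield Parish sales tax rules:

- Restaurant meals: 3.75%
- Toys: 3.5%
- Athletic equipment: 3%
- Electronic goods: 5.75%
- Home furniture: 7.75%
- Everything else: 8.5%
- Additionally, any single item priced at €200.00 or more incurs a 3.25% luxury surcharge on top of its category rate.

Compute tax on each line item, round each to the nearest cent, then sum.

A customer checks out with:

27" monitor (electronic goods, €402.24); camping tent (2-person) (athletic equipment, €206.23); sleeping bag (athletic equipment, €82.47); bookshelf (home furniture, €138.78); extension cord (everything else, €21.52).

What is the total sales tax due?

€64.15

27" monitor €402.24: electronic goods → 5.75% + 3.25% surcharge = 9% → €36.20
Camping tent (2-person) €206.23: athletic equipment → 3% + 3.25% surcharge = 6.25% → €12.89
Sleeping bag €82.47: athletic equipment → 3% → €2.47
Bookshelf €138.78: home furniture → 7.75% → €10.76
Extension cord €21.52: everything else → 8.5% → €1.83
Total tax = €36.20 + €12.89 + €2.47 + €10.76 + €1.83 = €64.15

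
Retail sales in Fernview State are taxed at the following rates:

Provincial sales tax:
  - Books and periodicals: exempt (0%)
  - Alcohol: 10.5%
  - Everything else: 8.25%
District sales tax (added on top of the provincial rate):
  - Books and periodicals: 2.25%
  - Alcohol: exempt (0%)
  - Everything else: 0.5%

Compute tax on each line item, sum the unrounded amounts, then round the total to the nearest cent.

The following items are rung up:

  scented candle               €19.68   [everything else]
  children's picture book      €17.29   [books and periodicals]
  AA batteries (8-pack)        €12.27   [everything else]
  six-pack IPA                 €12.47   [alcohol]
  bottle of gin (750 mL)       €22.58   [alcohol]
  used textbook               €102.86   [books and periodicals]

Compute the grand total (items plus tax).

€196.33

Scented candle €19.68: everything else → 8.25% + 0.5% district = 8.75% → €1.722
Children's picture book €17.29: books and periodicals → 0% + 2.25% district = 2.25% → €0.389025
AA batteries (8-pack) €12.27: everything else → 8.25% + 0.5% district = 8.75% → €1.073625
Six-pack IPA €12.47: alcohol → 10.5% + 0% district = 10.5% → €1.30935
Bottle of gin (750 mL) €22.58: alcohol → 10.5% + 0% district = 10.5% → €2.3709
Used textbook €102.86: books and periodicals → 0% + 2.25% district = 2.25% → €2.31435
Subtotal = €187.15; unrounded tax = €9.17925 → €9.18; total due = €196.33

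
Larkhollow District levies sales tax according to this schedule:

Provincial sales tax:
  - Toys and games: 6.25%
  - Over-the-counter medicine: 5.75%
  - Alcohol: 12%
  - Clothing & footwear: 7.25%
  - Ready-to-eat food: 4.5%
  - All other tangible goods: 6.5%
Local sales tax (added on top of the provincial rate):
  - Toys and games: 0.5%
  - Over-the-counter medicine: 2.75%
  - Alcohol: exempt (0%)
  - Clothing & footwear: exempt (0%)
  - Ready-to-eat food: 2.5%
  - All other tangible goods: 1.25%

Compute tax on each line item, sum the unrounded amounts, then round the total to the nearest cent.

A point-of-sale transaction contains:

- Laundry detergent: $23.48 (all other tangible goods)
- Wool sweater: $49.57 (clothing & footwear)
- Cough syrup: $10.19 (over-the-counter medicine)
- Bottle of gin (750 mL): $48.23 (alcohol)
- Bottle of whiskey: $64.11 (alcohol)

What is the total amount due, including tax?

Laundry detergent $23.48: all other tangible goods → 6.5% + 1.25% local = 7.75% → $1.8197
Wool sweater $49.57: clothing & footwear → 7.25% + 0% local = 7.25% → $3.593825
Cough syrup $10.19: over-the-counter medicine → 5.75% + 2.75% local = 8.5% → $0.86615
Bottle of gin (750 mL) $48.23: alcohol → 12% + 0% local = 12% → $5.7876
Bottle of whiskey $64.11: alcohol → 12% + 0% local = 12% → $7.6932
Subtotal = $195.58; unrounded tax = $19.760475 → $19.76; total due = $215.34

$215.34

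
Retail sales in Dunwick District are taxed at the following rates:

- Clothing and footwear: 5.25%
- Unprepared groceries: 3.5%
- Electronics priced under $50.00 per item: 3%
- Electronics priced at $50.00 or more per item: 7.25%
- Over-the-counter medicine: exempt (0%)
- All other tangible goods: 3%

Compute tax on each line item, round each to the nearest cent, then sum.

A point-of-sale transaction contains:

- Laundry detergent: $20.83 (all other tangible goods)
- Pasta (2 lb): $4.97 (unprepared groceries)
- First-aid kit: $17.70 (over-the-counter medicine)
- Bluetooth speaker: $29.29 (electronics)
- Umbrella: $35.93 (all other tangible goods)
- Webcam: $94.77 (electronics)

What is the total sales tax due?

Laundry detergent $20.83: all other tangible goods → 3% → $0.62
Pasta (2 lb) $4.97: unprepared groceries → 3.5% → $0.17
First-aid kit $17.70: over-the-counter medicine → 0% → $0.00
Bluetooth speaker $29.29: electronics, under $50.00 → 3% → $0.88
Umbrella $35.93: all other tangible goods → 3% → $1.08
Webcam $94.77: electronics, $50.00 or more → 7.25% → $6.87
Total tax = $0.62 + $0.17 + $0.88 + $1.08 + $6.87 = $9.62

$9.62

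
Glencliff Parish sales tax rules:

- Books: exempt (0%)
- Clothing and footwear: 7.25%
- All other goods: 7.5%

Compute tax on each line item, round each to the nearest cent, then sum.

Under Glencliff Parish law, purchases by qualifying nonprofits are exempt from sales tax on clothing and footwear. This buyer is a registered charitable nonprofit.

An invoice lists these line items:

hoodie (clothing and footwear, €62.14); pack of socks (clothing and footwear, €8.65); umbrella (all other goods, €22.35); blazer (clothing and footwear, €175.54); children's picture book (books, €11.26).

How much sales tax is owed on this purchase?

Hoodie €62.14: clothing and footwear, buyer-exempt → 0% → €0.00
Pack of socks €8.65: clothing and footwear, buyer-exempt → 0% → €0.00
Umbrella €22.35: all other goods → 7.5% → €1.68
Blazer €175.54: clothing and footwear, buyer-exempt → 0% → €0.00
Children's picture book €11.26: books → 0% → €0.00
Total tax = €1.68

€1.68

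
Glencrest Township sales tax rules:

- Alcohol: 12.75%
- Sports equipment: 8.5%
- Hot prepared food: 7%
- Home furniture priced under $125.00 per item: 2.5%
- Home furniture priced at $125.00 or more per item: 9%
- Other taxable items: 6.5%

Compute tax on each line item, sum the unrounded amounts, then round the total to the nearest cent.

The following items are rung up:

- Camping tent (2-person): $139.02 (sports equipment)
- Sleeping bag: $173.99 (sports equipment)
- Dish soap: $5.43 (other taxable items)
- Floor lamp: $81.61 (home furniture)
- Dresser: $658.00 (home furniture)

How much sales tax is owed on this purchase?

Camping tent (2-person) $139.02: sports equipment → 8.5% → $11.8167
Sleeping bag $173.99: sports equipment → 8.5% → $14.78915
Dish soap $5.43: other taxable items → 6.5% → $0.35295
Floor lamp $81.61: home furniture, under $125.00 → 2.5% → $2.04025
Dresser $658.00: home furniture, $125.00 or more → 9% → $59.22
Unrounded tax sum = $88.21905 → $88.22

$88.22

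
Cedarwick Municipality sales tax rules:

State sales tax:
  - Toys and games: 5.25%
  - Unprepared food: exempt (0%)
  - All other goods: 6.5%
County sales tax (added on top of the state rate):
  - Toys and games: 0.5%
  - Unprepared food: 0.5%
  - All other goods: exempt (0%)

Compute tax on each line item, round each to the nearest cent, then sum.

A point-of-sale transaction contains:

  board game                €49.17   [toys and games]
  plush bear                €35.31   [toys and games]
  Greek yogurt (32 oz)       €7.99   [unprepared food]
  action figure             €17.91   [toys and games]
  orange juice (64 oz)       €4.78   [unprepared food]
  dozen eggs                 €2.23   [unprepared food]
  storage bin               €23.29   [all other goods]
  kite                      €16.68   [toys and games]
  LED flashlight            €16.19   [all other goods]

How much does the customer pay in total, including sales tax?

€183.03

Board game €49.17: toys and games → 5.25% + 0.5% county = 5.75% → €2.83
Plush bear €35.31: toys and games → 5.25% + 0.5% county = 5.75% → €2.03
Greek yogurt (32 oz) €7.99: unprepared food → 0% + 0.5% county = 0.5% → €0.04
Action figure €17.91: toys and games → 5.25% + 0.5% county = 5.75% → €1.03
Orange juice (64 oz) €4.78: unprepared food → 0% + 0.5% county = 0.5% → €0.02
Dozen eggs €2.23: unprepared food → 0% + 0.5% county = 0.5% → €0.01
Storage bin €23.29: all other goods → 6.5% + 0% county = 6.5% → €1.51
Kite €16.68: toys and games → 5.25% + 0.5% county = 5.75% → €0.96
LED flashlight €16.19: all other goods → 6.5% + 0% county = 6.5% → €1.05
Subtotal = €173.55; tax = €9.48; total due = €183.03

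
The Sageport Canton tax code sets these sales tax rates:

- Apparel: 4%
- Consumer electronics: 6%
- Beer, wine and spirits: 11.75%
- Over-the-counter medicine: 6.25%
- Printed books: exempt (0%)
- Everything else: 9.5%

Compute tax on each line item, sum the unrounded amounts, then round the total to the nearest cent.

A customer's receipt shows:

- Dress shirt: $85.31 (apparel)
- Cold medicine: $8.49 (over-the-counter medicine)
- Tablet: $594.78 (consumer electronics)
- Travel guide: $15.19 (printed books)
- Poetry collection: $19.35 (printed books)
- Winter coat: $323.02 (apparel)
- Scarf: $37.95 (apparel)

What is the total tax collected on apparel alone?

$17.85

Dress shirt $85.31: apparel → 4% → $3.4124
Winter coat $323.02: apparel → 4% → $12.9208
Scarf $37.95: apparel → 4% → $1.518
Tax on apparel: unrounded sum = $17.8512 → $17.85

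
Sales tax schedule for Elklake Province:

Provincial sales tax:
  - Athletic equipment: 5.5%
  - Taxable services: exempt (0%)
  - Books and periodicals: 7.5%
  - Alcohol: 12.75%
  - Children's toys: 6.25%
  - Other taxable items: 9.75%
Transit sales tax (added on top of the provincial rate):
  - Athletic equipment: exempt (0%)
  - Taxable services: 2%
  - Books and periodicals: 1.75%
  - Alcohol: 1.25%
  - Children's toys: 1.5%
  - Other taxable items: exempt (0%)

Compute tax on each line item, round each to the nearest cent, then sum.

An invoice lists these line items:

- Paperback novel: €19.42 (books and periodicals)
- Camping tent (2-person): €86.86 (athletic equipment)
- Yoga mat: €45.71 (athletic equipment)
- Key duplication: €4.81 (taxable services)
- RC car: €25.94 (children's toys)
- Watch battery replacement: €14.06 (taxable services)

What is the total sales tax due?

€11.48

Paperback novel €19.42: books and periodicals → 7.5% + 1.75% transit = 9.25% → €1.80
Camping tent (2-person) €86.86: athletic equipment → 5.5% + 0% transit = 5.5% → €4.78
Yoga mat €45.71: athletic equipment → 5.5% + 0% transit = 5.5% → €2.51
Key duplication €4.81: taxable services → 0% + 2% transit = 2% → €0.10
RC car €25.94: children's toys → 6.25% + 1.5% transit = 7.75% → €2.01
Watch battery replacement €14.06: taxable services → 0% + 2% transit = 2% → €0.28
Total tax = €1.80 + €4.78 + €2.51 + €0.10 + €2.01 + €0.28 = €11.48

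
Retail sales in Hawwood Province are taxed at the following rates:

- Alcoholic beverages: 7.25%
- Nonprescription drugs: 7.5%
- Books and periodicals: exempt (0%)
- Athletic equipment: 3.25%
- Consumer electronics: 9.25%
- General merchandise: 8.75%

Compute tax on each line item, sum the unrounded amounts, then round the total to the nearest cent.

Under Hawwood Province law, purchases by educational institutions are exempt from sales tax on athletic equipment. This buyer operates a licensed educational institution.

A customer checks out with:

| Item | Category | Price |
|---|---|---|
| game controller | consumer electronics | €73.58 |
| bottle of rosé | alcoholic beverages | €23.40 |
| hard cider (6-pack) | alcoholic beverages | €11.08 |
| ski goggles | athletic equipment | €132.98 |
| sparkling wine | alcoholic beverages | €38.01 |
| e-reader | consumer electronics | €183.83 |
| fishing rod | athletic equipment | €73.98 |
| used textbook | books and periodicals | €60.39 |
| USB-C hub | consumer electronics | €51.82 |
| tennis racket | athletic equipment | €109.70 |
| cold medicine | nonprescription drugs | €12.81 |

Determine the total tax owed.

€34.82

Game controller €73.58: consumer electronics → 9.25% → €6.80615
Bottle of rosé €23.40: alcoholic beverages → 7.25% → €1.6965
Hard cider (6-pack) €11.08: alcoholic beverages → 7.25% → €0.8033
Ski goggles €132.98: athletic equipment, buyer-exempt → 0% → €0.00
Sparkling wine €38.01: alcoholic beverages → 7.25% → €2.755725
E-reader €183.83: consumer electronics → 9.25% → €17.004275
Fishing rod €73.98: athletic equipment, buyer-exempt → 0% → €0.00
Used textbook €60.39: books and periodicals → 0% → €0.00
USB-C hub €51.82: consumer electronics → 9.25% → €4.79335
Tennis racket €109.70: athletic equipment, buyer-exempt → 0% → €0.00
Cold medicine €12.81: nonprescription drugs → 7.5% → €0.96075
Unrounded tax sum = €34.82005 → €34.82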